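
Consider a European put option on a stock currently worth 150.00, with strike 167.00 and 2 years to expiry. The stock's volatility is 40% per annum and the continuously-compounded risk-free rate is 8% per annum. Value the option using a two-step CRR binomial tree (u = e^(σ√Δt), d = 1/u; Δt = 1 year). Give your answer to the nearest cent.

CRR parameters: u = e^(σ√Δt) = e^(0.4·√1) = 1.4918, d = 1/u = 0.6703
Per-period rate: rΔt = 0.08·1 = 0.08, so R = e^0.08 = 1.0833
Risk-neutral probability p = (e^0.08 − 0.6703)/(1.4918 − 0.6703) = 0.4130/0.8215 = 0.5027
Terminal stock prices: S_uu = 333.8, S_ud = 150, S_dd = 67.4
Terminal payoffs (K − S): max(-166.8, 0) = 0, max(17, 0) = 17, max(99.6, 0) = 99.6
Node u (S = 223.8): V_u = e^(−0.08)·[0.5027·0.0000 + 0.4973·17.0000] = 7.8042
Node d (S = 100.5): V_d = e^(−0.08)·[0.5027·17.0000 + 0.4973·99.6007] = 53.6124
Node 0 (S = 150): V_0 = e^(−0.08)·[0.5027·7.8042 + 0.4973·53.6124] = 28.2333

28.23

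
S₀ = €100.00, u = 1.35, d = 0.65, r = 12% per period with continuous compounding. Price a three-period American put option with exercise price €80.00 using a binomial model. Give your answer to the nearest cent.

Risk-neutral probability p = (e^0.12 − 0.65)/(1.35 − 0.65) = 0.4775/0.7000 = 0.6821
Terminal stock prices: S_uuu = 246, S_uud = 118.5, S_udd = 57.04, S_ddd = 27.46
Terminal payoffs (K − S): max(-166, 0) = 0, max(-38.46, 0) = 0, max(22.96, 0) = 22.96, max(52.54, 0) = 52.54
Node uu (S = 182.3): continuation = e^(−0.12)·[0.6821·0.0000 + 0.3179·0.0000] = 0.0000; exercise value = 0.0000 ≤ continuation, so V_uu = 0.0000
Node ud (S = 87.75): continuation = e^(−0.12)·[0.6821·0.0000 + 0.3179·22.9625] = 6.4735; exercise value = 0.0000 ≤ continuation, so V_ud = 6.4735
Node dd (S = 42.25): continuation = e^(−0.12)·[0.6821·22.9625 + 0.3179·52.5375] = 28.7036; exercise value = 37.7500 > continuation, so V_dd = 37.7500 (exercise)
Node u (S = 135): continuation = e^(−0.12)·[0.6821·0.0000 + 0.3179·6.4735] = 1.8250; exercise value = 0.0000 ≤ continuation, so V_u = 1.8250
Node d (S = 65): continuation = e^(−0.12)·[0.6821·6.4735 + 0.3179·37.7500] = 14.5589; exercise value = 15.0000 > continuation, so V_d = 15.0000 (exercise)
Node 0 (S = 100): continuation = e^(−0.12)·[0.6821·1.8250 + 0.3179·15.0000] = 5.3329; exercise value = 0.0000 ≤ continuation, so V_0 = 5.3329

€5.33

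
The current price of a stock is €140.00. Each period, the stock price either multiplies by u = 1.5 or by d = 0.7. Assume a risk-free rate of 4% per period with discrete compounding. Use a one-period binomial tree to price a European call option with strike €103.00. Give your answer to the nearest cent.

€43.73

Risk-neutral probability p = (1 + 0.04 − 0.7)/(1.5 − 0.7) = 0.3400/0.8000 = 0.4250
Terminal stock prices: S_u = 210, S_d = 98
Terminal payoffs (S − K): max(107, 0) = 107, max(-5, 0) = 0
Node 0 (S = 140): V_0 = 1/1.04·[0.4250·107.0000 + 0.5750·0.0000] = 43.7260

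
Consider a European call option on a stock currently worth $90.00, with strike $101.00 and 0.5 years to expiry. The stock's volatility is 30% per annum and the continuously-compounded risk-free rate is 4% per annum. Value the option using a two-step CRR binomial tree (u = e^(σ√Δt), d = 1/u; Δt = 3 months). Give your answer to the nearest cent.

CRR parameters: u = e^(σ√Δt) = e^(0.3·√0.25) = 1.1618, d = 1/u = 0.8607
Per-period rate: rΔt = 0.04·0.25 = 0.01, so R = e^0.01 = 1.0101
Risk-neutral probability p = (e^0.01 − 0.8607)/(1.1618 − 0.8607) = 0.1493/0.3011 = 0.4959
Terminal stock prices: S_uu = 121.5, S_ud = 90, S_dd = 66.67
Terminal payoffs (S − K): max(20.49, 0) = 20.49, max(-11, 0) = 0, max(-34.33, 0) = 0
Node u (S = 104.6): V_u = e^(−0.01)·[0.4959·20.4873 + 0.5041·0.0000] = 10.0595
Node d (S = 77.46): V_d = e^(−0.01)·[0.4959·0.0000 + 0.5041·0.0000] = 0.0000
Node 0 (S = 90): V_0 = e^(−0.01)·[0.4959·10.0595 + 0.5041·0.0000] = 4.9393

$4.94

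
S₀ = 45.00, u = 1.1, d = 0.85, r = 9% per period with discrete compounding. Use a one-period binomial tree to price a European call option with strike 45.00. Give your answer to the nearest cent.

Risk-neutral probability p = (1 + 0.09 − 0.85)/(1.1 − 0.85) = 0.2400/0.2500 = 0.9600
Terminal stock prices: S_u = 49.5, S_d = 38.25
Terminal payoffs (S − K): max(4.5, 0) = 4.5, max(-6.75, 0) = 0
Node 0 (S = 45): V_0 = 1/1.09·[0.9600·4.5000 + 0.0400·0.0000] = 3.9633

3.96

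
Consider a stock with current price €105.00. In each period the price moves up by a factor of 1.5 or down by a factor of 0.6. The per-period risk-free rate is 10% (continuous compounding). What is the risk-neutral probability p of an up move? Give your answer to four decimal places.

p = 0.5613

Risk-neutral probability p = (e^0.1 − 0.6)/(1.5 − 0.6) = 0.5052/0.9000 = 0.5613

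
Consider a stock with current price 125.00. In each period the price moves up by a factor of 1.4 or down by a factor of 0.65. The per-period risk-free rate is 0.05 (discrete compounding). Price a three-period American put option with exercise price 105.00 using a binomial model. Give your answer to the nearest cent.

Risk-neutral probability p = (1 + 0.05 − 0.65)/(1.4 − 0.65) = 0.4000/0.7500 = 0.5333
Terminal stock prices: S_uuu = 343, S_uud = 159.2, S_udd = 73.94, S_ddd = 34.33
Terminal payoffs (K − S): max(-238, 0) = 0, max(-54.25, 0) = 0, max(31.06, 0) = 31.06, max(70.67, 0) = 70.67
Node uu (S = 245): continuation = 1/1.05·[0.5333·0.0000 + 0.4667·0.0000] = 0.0000; exercise value = 0.0000 ≤ continuation, so V_uu = 0.0000
Node ud (S = 113.8): continuation = 1/1.05·[0.5333·0.0000 + 0.4667·31.0625] = 13.8056; exercise value = 0.0000 ≤ continuation, so V_ud = 13.8056
Node dd (S = 52.81): continuation = 1/1.05·[0.5333·31.0625 + 0.4667·70.6719] = 47.1875; exercise value = 52.1875 > continuation, so V_dd = 52.1875 (exercise)
Node u (S = 175): continuation = 1/1.05·[0.5333·0.0000 + 0.4667·13.8056] = 6.1358; exercise value = 0.0000 ≤ continuation, so V_u = 6.1358
Node d (S = 81.25): continuation = 1/1.05·[0.5333·13.8056 + 0.4667·52.1875] = 30.2068; exercise value = 23.7500 ≤ continuation, so V_d = 30.2068
Node 0 (S = 125): continuation = 1/1.05·[0.5333·6.1358 + 0.4667·30.2068] = 16.5418; exercise value = 0.0000 ≤ continuation, so V_0 = 16.5418

16.54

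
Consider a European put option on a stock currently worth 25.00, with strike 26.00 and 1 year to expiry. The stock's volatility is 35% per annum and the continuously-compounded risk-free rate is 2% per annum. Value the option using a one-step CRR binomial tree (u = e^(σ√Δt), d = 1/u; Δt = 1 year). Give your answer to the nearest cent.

CRR parameters: u = e^(σ√Δt) = e^(0.35·√1) = 1.4191, d = 1/u = 0.7047
Per-period rate: rΔt = 0.02·1 = 0.02, so R = e^0.02 = 1.0202
Risk-neutral probability p = (e^0.02 − 0.7047)/(1.4191 − 0.7047) = 0.3155/0.7144 = 0.4417
Terminal stock prices: S_u = 35.48, S_d = 17.62
Terminal payoffs (K − S): max(-9.477, 0) = 0, max(8.383, 0) = 8.383
Node 0 (S = 25): V_0 = e^(−0.02)·[0.4417·0.0000 + 0.5583·8.3828] = 4.5878

4.59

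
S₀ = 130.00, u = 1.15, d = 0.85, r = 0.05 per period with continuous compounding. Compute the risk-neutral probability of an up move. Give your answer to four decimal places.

Risk-neutral probability p = (e^0.05 − 0.85)/(1.15 − 0.85) = 0.2013/0.3000 = 0.6709

p = 0.6709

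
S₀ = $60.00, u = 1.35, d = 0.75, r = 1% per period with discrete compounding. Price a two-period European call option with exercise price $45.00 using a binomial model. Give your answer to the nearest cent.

Risk-neutral probability p = (1 + 0.01 − 0.75)/(1.35 − 0.75) = 0.2600/0.6000 = 0.4333
Terminal stock prices: S_uu = 109.4, S_ud = 60.75, S_dd = 33.75
Terminal payoffs (S − K): max(64.35, 0) = 64.35, max(15.75, 0) = 15.75, max(-11.25, 0) = 0
Node u (S = 81): V_u = 1/1.01·[0.4333·64.3500 + 0.5667·15.7500] = 36.4455
Node d (S = 45): V_d = 1/1.01·[0.4333·15.7500 + 0.5667·0.0000] = 6.7574
Node 0 (S = 60): V_0 = 1/1.01·[0.4333·36.4455 + 0.5667·6.7574] = 19.4280

$19.43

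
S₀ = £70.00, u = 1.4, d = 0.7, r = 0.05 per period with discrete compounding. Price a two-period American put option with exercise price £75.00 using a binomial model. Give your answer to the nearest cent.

£13.83

Risk-neutral probability p = (1 + 0.05 − 0.7)/(1.4 − 0.7) = 0.3500/0.7000 = 0.5000
Terminal stock prices: S_uu = 137.2, S_ud = 68.6, S_dd = 34.3
Terminal payoffs (K − S): max(-62.2, 0) = 0, max(6.4, 0) = 6.4, max(40.7, 0) = 40.7
Node u (S = 98): continuation = 1/1.05·[0.5000·0.0000 + 0.5000·6.4000] = 3.0476; exercise value = 0.0000 ≤ continuation, so V_u = 3.0476
Node d (S = 49): continuation = 1/1.05·[0.5000·6.4000 + 0.5000·40.7000] = 22.4286; exercise value = 26.0000 > continuation, so V_d = 26.0000 (exercise)
Node 0 (S = 70): continuation = 1/1.05·[0.5000·3.0476 + 0.5000·26.0000] = 13.8322; exercise value = 5.0000 ≤ continuation, so V_0 = 13.8322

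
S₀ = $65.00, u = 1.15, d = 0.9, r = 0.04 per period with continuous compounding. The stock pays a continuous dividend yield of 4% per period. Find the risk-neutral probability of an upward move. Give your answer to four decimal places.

Per-period risk-free factor R = e^0.04 = 1.0408; dividend-adjusted growth = e^(0.04−0.04) = 1.0000.
Risk-neutral probability p = (1.0000 − 0.9)/(1.15 − 0.9) = 0.1000/0.2500 = 0.4000

p = 0.4000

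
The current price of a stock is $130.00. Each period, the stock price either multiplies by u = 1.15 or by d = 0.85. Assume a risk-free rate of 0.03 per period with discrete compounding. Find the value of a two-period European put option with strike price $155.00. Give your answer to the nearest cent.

Risk-neutral probability p = (1 + 0.03 − 0.85)/(1.15 − 0.85) = 0.1800/0.3000 = 0.6000
Terminal stock prices: S_uu = 171.9, S_ud = 127.1, S_dd = 93.92
Terminal payoffs (K − S): max(-16.92, 0) = 0, max(27.92, 0) = 27.92, max(61.08, 0) = 61.08
Node u (S = 149.5): V_u = 1/1.03·[0.6000·0.0000 + 0.4000·27.9250] = 10.8447
Node d (S = 110.5): V_d = 1/1.03·[0.6000·27.9250 + 0.4000·61.0750] = 39.9854
Node 0 (S = 130): V_0 = 1/1.03·[0.6000·10.8447 + 0.4000·39.9854] = 21.8456

$21.85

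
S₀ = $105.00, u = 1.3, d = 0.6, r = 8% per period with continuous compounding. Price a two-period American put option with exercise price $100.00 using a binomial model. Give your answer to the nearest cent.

Risk-neutral probability p = (e^0.08 − 0.6)/(1.3 − 0.6) = 0.4833/0.7000 = 0.6904
Terminal stock prices: S_uu = 177.5, S_ud = 81.9, S_dd = 37.8
Terminal payoffs (K − S): max(-77.45, 0) = 0, max(18.1, 0) = 18.1, max(62.2, 0) = 62.2
Node u (S = 136.5): continuation = e^(−0.08)·[0.6904·0.0000 + 0.3096·18.1000] = 5.1728; exercise value = 0.0000 ≤ continuation, so V_u = 5.1728
Node d (S = 63): continuation = e^(−0.08)·[0.6904·18.1000 + 0.3096·62.2000] = 29.3116; exercise value = 37.0000 > continuation, so V_d = 37.0000 (exercise)
Node 0 (S = 105): continuation = e^(−0.08)·[0.6904·5.1728 + 0.3096·37.0000] = 13.8709; exercise value = 0.0000 ≤ continuation, so V_0 = 13.8709

$13.87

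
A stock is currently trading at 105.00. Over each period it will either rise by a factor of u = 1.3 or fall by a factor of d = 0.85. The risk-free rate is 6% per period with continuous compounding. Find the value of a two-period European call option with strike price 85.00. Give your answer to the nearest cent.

31.88

Risk-neutral probability p = (e^0.06 − 0.85)/(1.3 − 0.85) = 0.2118/0.4500 = 0.4707
Terminal stock prices: S_uu = 177.5, S_ud = 116, S_dd = 75.86
Terminal payoffs (S − K): max(92.45, 0) = 92.45, max(31.02, 0) = 31.02, max(-9.138, 0) = 0
Node u (S = 136.5): V_u = e^(−0.06)·[0.4707·92.4500 + 0.5293·31.0250] = 56.4500
Node d (S = 89.25): V_d = e^(−0.06)·[0.4707·31.0250 + 0.5293·0.0000] = 13.7544
Node 0 (S = 105): V_0 = e^(−0.06)·[0.4707·56.4500 + 0.5293·13.7544] = 31.8818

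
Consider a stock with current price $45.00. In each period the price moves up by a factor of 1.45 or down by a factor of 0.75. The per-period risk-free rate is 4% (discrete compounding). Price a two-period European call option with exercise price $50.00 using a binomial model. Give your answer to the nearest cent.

$7.08

Risk-neutral probability p = (1 + 0.04 − 0.75)/(1.45 − 0.75) = 0.2900/0.7000 = 0.4143
Terminal stock prices: S_uu = 94.61, S_ud = 48.94, S_dd = 25.31
Terminal payoffs (S − K): max(44.61, 0) = 44.61, max(-1.062, 0) = 0, max(-24.69, 0) = 0
Node u (S = 65.25): V_u = 1/1.04·[0.4143·44.6125 + 0.5857·0.0000] = 17.7715
Node d (S = 33.75): V_d = 1/1.04·[0.4143·0.0000 + 0.5857·0.0000] = 0.0000
Node 0 (S = 45): V_0 = 1/1.04·[0.4143·17.7715 + 0.5857·0.0000] = 7.0793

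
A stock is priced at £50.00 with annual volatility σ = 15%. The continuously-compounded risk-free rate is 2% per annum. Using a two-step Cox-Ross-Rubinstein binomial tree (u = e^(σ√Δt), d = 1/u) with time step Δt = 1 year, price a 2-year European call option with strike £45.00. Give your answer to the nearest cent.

£8.46

CRR parameters: u = e^(σ√Δt) = e^(0.15·√1) = 1.1618, d = 1/u = 0.8607
Per-period rate: rΔt = 0.02·1 = 0.02, so R = e^0.02 = 1.0202
Risk-neutral probability p = (e^0.02 − 0.8607)/(1.1618 − 0.8607) = 0.1595/0.3011 = 0.5297
Terminal stock prices: S_uu = 67.49, S_ud = 50, S_dd = 37.04
Terminal payoffs (S − K): max(22.49, 0) = 22.49, max(5, 0) = 5, max(-7.959, 0) = 0
Node u (S = 58.09): V_u = e^(−0.02)·[0.5297·22.4929 + 0.4703·5.0000] = 13.9828
Node d (S = 43.04): V_d = e^(−0.02)·[0.5297·5.0000 + 0.4703·0.0000] = 2.5958
Node 0 (S = 50): V_0 = e^(−0.02)·[0.5297·13.9828 + 0.4703·2.5958] = 8.4562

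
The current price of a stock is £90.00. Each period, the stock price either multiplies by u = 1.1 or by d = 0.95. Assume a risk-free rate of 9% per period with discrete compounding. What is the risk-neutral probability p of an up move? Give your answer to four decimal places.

Risk-neutral probability p = (1 + 0.09 − 0.95)/(1.1 − 0.95) = 0.1400/0.1500 = 0.9333

p = 0.9333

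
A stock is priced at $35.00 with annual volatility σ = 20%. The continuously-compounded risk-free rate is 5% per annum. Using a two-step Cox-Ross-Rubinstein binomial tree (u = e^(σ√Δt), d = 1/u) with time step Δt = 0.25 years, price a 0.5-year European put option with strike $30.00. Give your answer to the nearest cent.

CRR parameters: u = e^(σ√Δt) = e^(0.2·√0.25) = 1.1052, d = 1/u = 0.9048
Per-period rate: rΔt = 0.05·0.25 = 0.0125, so R = e^0.0125 = 1.0126
Risk-neutral probability p = (e^0.0125 − 0.9048)/(1.1052 − 0.9048) = 0.1077/0.2003 = 0.5378
Terminal stock prices: S_uu = 42.75, S_ud = 35, S_dd = 28.66
Terminal payoffs (K − S): max(-12.75, 0) = 0, max(-5, 0) = 0, max(1.344, 0) = 1.344
Node u (S = 38.68): V_u = e^(−0.0125)·[0.5378·0.0000 + 0.4622·0.0000] = 0.0000
Node d (S = 31.67): V_d = e^(−0.0125)·[0.5378·0.0000 + 0.4622·1.3444] = 0.6137
Node 0 (S = 35): V_0 = e^(−0.0125)·[0.5378·0.0000 + 0.4622·0.6137] = 0.2801

$0.28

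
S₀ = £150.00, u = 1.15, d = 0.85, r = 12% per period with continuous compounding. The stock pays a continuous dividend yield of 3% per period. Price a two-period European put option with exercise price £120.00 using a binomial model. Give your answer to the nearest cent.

£0.32

Per-period risk-free factor R = e^0.12 = 1.1275; dividend-adjusted growth = e^(0.12−0.03) = 1.0942.
Risk-neutral probability p = (1.0942 − 0.85)/(1.15 − 0.85) = 0.2442/0.3000 = 0.8139
Terminal stock prices: S_uu = 198.4, S_ud = 146.6, S_dd = 108.4
Terminal payoffs (K − S): max(-78.37, 0) = 0, max(-26.62, 0) = 0, max(11.63, 0) = 11.63
Node u (S = 172.5): V_u = e^(−0.12)·[0.8139·0.0000 + 0.1861·0.0000] = 0.0000
Node d (S = 127.5): V_d = e^(−0.12)·[0.8139·0.0000 + 0.1861·11.6250] = 1.9186
Node 0 (S = 150): V_0 = e^(−0.12)·[0.8139·0.0000 + 0.1861·1.9186] = 0.3167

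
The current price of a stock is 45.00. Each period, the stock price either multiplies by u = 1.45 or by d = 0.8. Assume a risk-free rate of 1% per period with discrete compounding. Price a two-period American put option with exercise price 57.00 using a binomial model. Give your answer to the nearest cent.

Risk-neutral probability p = (1 + 0.01 − 0.8)/(1.45 − 0.8) = 0.2100/0.6500 = 0.3231
Terminal stock prices: S_uu = 94.61, S_ud = 52.2, S_dd = 28.8
Terminal payoffs (K − S): max(-37.61, 0) = 0, max(4.8, 0) = 4.8, max(28.2, 0) = 28.2
Node u (S = 65.25): continuation = 1/1.01·[0.3231·0.0000 + 0.6769·4.8000] = 3.2171; exercise value = 0.0000 ≤ continuation, so V_u = 3.2171
Node d (S = 36): continuation = 1/1.01·[0.3231·4.8000 + 0.6769·28.2000] = 20.4356; exercise value = 21.0000 > continuation, so V_d = 21.0000 (exercise)
Node 0 (S = 45): continuation = 1/1.01·[0.3231·3.2171 + 0.6769·21.0000] = 15.1037; exercise value = 12.0000 ≤ continuation, so V_0 = 15.1037

15.10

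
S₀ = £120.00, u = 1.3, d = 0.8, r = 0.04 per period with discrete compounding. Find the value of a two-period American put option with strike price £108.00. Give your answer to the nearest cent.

£7.80

Risk-neutral probability p = (1 + 0.04 − 0.8)/(1.3 − 0.8) = 0.2400/0.5000 = 0.4800
Terminal stock prices: S_uu = 202.8, S_ud = 124.8, S_dd = 76.8
Terminal payoffs (K − S): max(-94.8, 0) = 0, max(-16.8, 0) = 0, max(31.2, 0) = 31.2
Node u (S = 156): continuation = 1/1.04·[0.4800·0.0000 + 0.5200·0.0000] = 0.0000; exercise value = 0.0000 ≤ continuation, so V_u = 0.0000
Node d (S = 96): continuation = 1/1.04·[0.4800·0.0000 + 0.5200·31.2000] = 15.6000; exercise value = 12.0000 ≤ continuation, so V_d = 15.6000
Node 0 (S = 120): continuation = 1/1.04·[0.4800·0.0000 + 0.5200·15.6000] = 7.8000; exercise value = 0.0000 ≤ continuation, so V_0 = 7.8000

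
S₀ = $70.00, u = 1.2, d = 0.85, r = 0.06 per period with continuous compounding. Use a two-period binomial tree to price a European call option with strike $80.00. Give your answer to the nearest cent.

$6.76

Risk-neutral probability p = (e^0.06 − 0.85)/(1.2 − 0.85) = 0.2118/0.3500 = 0.6052
Terminal stock prices: S_uu = 100.8, S_ud = 71.4, S_dd = 50.57
Terminal payoffs (S − K): max(20.8, 0) = 20.8, max(-8.6, 0) = 0, max(-29.43, 0) = 0
Node u (S = 84): V_u = e^(−0.06)·[0.6052·20.8000 + 0.3948·0.0000] = 11.8560
Node d (S = 59.5): V_d = e^(−0.06)·[0.6052·0.0000 + 0.3948·0.0000] = 0.0000
Node 0 (S = 70): V_0 = e^(−0.06)·[0.6052·11.8560 + 0.3948·0.0000] = 6.7579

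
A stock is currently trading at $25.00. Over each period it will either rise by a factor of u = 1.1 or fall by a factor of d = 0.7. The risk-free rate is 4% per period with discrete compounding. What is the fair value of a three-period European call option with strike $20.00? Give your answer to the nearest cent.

$7.59

Risk-neutral probability p = (1 + 0.04 − 0.7)/(1.1 − 0.7) = 0.3400/0.4000 = 0.8500
Terminal stock prices: S_uuu = 33.28, S_uud = 21.18, S_udd = 13.47, S_ddd = 8.575
Terminal payoffs (S − K): max(13.28, 0) = 13.28, max(1.175, 0) = 1.175, max(-6.525, 0) = 0, max(-11.43, 0) = 0
Node uu (S = 30.25): V_uu = 1/1.04·[0.8500·13.2750 + 0.1500·1.1750] = 11.0192
Node ud (S = 19.25): V_ud = 1/1.04·[0.8500·1.1750 + 0.1500·0.0000] = 0.9603
Node dd (S = 12.25): V_dd = 1/1.04·[0.8500·0.0000 + 0.1500·0.0000] = 0.0000
Node u (S = 27.5): V_u = 1/1.04·[0.8500·11.0192 + 0.1500·0.9603] = 9.1446
Node d (S = 17.5): V_d = 1/1.04·[0.8500·0.9603 + 0.1500·0.0000] = 0.7849
Node 0 (S = 25): V_0 = 1/1.04·[0.8500·9.1446 + 0.1500·0.7849] = 7.5872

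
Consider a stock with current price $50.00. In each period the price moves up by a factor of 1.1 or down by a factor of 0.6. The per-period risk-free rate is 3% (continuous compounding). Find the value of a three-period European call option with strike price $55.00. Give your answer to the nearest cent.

Risk-neutral probability p = (e^0.03 − 0.6)/(1.1 − 0.6) = 0.4305/0.5000 = 0.8609
Terminal stock prices: S_uuu = 66.55, S_uud = 36.3, S_udd = 19.8, S_ddd = 10.8
Terminal payoffs (S − K): max(11.55, 0) = 11.55, max(-18.7, 0) = 0, max(-35.2, 0) = 0, max(-44.2, 0) = 0
Node uu (S = 60.5): V_uu = e^(−0.03)·[0.8609·11.5500 + 0.1391·0.0000] = 9.6496
Node ud (S = 33): V_ud = e^(−0.03)·[0.8609·0.0000 + 0.1391·0.0000] = 0.0000
Node dd (S = 18): V_dd = e^(−0.03)·[0.8609·0.0000 + 0.1391·0.0000] = 0.0000
Node u (S = 55): V_u = e^(−0.03)·[0.8609·9.6496 + 0.1391·0.0000] = 8.0619
Node d (S = 30): V_d = e^(−0.03)·[0.8609·0.0000 + 0.1391·0.0000] = 0.0000
Node 0 (S = 50): V_0 = e^(−0.03)·[0.8609·8.0619 + 0.1391·0.0000] = 6.7355

$6.74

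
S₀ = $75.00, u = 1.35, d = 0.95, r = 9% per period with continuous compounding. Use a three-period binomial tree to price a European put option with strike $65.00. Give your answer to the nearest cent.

$0.14

Risk-neutral probability p = (e^0.09 − 0.95)/(1.35 − 0.95) = 0.1442/0.4000 = 0.3604
Terminal stock prices: S_uuu = 184.5, S_uud = 129.9, S_udd = 91.38, S_ddd = 64.3
Terminal payoffs (K − S): max(-119.5, 0) = 0, max(-64.85, 0) = 0, max(-26.38, 0) = 0, max(0.6969, 0) = 0.6969
Node uu (S = 136.7): V_uu = e^(−0.09)·[0.3604·0.0000 + 0.6396·0.0000] = 0.0000
Node ud (S = 96.19): V_ud = e^(−0.09)·[0.3604·0.0000 + 0.6396·0.0000] = 0.0000
Node dd (S = 67.69): V_dd = e^(−0.09)·[0.3604·0.0000 + 0.6396·0.6969] = 0.4073
Node u (S = 101.2): V_u = e^(−0.09)·[0.3604·0.0000 + 0.6396·0.0000] = 0.0000
Node d (S = 71.25): V_d = e^(−0.09)·[0.3604·0.0000 + 0.6396·0.4073] = 0.2381
Node 0 (S = 75): V_0 = e^(−0.09)·[0.3604·0.0000 + 0.6396·0.2381] = 0.1392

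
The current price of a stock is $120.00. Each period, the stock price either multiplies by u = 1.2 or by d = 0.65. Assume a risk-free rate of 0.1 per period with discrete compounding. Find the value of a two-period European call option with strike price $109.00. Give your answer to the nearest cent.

Risk-neutral probability p = (1 + 0.1 − 0.65)/(1.2 − 0.65) = 0.4500/0.5500 = 0.8182
Terminal stock prices: S_uu = 172.8, S_ud = 93.6, S_dd = 50.7
Terminal payoffs (S − K): max(63.8, 0) = 63.8, max(-15.4, 0) = 0, max(-58.3, 0) = 0
Node u (S = 144): V_u = 1/1.1·[0.8182·63.8000 + 0.1818·0.0000] = 47.4545
Node d (S = 78): V_d = 1/1.1·[0.8182·0.0000 + 0.1818·0.0000] = 0.0000
Node 0 (S = 120): V_0 = 1/1.1·[0.8182·47.4545 + 0.1818·0.0000] = 35.2968

$35.30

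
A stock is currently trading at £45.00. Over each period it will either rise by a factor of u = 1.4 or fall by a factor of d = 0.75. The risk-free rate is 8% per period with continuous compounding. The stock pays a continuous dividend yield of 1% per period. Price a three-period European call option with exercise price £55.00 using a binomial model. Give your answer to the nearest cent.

£9.84

Per-period risk-free factor R = e^0.08 = 1.0833; dividend-adjusted growth = e^(0.08−0.01) = 1.0725.
Risk-neutral probability p = (1.0725 − 0.75)/(1.4 − 0.75) = 0.3225/0.6500 = 0.4962
Terminal stock prices: S_uuu = 123.5, S_uud = 66.15, S_udd = 35.44, S_ddd = 18.98
Terminal payoffs (S − K): max(68.48, 0) = 68.48, max(11.15, 0) = 11.15, max(-19.56, 0) = 0, max(-36.02, 0) = 0
Node uu (S = 88.2): V_uu = e^(−0.08)·[0.4962·68.4800 + 0.5038·11.1500] = 36.5510
Node ud (S = 47.25): V_ud = e^(−0.08)·[0.4962·11.1500 + 0.5038·0.0000] = 5.1069
Node dd (S = 25.31): V_dd = e^(−0.08)·[0.4962·0.0000 + 0.5038·0.0000] = 0.0000
Node u (S = 63): V_u = e^(−0.08)·[0.4962·36.5510 + 0.5038·5.1069] = 19.1163
Node d (S = 33.75): V_d = e^(−0.08)·[0.4962·5.1069 + 0.5038·0.0000] = 2.3391
Node 0 (S = 45): V_0 = e^(−0.08)·[0.4962·19.1163 + 0.5038·2.3391] = 9.8435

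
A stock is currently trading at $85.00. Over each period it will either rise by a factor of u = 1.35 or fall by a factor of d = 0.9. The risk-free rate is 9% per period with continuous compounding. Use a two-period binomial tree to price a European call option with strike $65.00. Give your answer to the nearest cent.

Risk-neutral probability p = (e^0.09 − 0.9)/(1.35 − 0.9) = 0.1942/0.4500 = 0.4315
Terminal stock prices: S_uu = 154.9, S_ud = 103.3, S_dd = 68.85
Terminal payoffs (S − K): max(89.91, 0) = 89.91, max(38.28, 0) = 38.28, max(3.85, 0) = 3.85
Node u (S = 114.8): V_u = e^(−0.09)·[0.4315·89.9125 + 0.5685·38.2750] = 55.3445
Node d (S = 76.5): V_d = e^(−0.09)·[0.4315·38.2750 + 0.5685·3.8500] = 17.0945
Node 0 (S = 85): V_0 = e^(−0.09)·[0.4315·55.3445 + 0.5685·17.0945] = 30.7074

$30.71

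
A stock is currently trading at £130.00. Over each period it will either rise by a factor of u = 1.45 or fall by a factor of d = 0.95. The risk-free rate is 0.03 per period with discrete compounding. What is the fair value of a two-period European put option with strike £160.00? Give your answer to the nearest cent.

£28.38

Risk-neutral probability p = (1 + 0.03 − 0.95)/(1.45 − 0.95) = 0.0800/0.5000 = 0.1600
Terminal stock prices: S_uu = 273.3, S_ud = 179.1, S_dd = 117.3
Terminal payoffs (K − S): max(-113.3, 0) = 0, max(-19.07, 0) = 0, max(42.67, 0) = 42.67
Node u (S = 188.5): V_u = 1/1.03·[0.1600·0.0000 + 0.8400·0.0000] = 0.0000
Node d (S = 123.5): V_d = 1/1.03·[0.1600·0.0000 + 0.8400·42.6750] = 34.8029
Node 0 (S = 130): V_0 = 1/1.03·[0.1600·0.0000 + 0.8400·34.8029] = 28.3830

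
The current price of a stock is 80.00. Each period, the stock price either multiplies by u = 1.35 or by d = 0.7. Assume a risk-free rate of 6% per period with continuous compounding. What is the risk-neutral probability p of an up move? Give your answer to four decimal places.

Risk-neutral probability p = (e^0.06 − 0.7)/(1.35 − 0.7) = 0.3618/0.6500 = 0.5567

p = 0.5567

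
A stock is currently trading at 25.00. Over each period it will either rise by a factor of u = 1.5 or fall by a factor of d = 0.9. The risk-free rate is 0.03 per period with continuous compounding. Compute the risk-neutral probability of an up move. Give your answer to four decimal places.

Risk-neutral probability p = (e^0.03 − 0.9)/(1.5 − 0.9) = 0.1305/0.6000 = 0.2174

p = 0.2174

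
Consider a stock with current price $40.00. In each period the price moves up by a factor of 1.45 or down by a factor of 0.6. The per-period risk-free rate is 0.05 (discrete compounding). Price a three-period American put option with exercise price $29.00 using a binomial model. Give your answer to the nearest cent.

$4.58

Risk-neutral probability p = (1 + 0.05 − 0.6)/(1.45 − 0.6) = 0.4500/0.8500 = 0.5294
Terminal stock prices: S_uuu = 121.9, S_uud = 50.46, S_udd = 20.88, S_ddd = 8.64
Terminal payoffs (K − S): max(-92.94, 0) = 0, max(-21.46, 0) = 0, max(8.12, 0) = 8.12, max(20.36, 0) = 20.36
Node uu (S = 84.1): continuation = 1/1.05·[0.5294·0.0000 + 0.4706·0.0000] = 0.0000; exercise value = 0.0000 ≤ continuation, so V_uu = 0.0000
Node ud (S = 34.8): continuation = 1/1.05·[0.5294·0.0000 + 0.4706·8.1200] = 3.6392; exercise value = 0.0000 ≤ continuation, so V_ud = 3.6392
Node dd (S = 14.4): continuation = 1/1.05·[0.5294·8.1200 + 0.4706·20.3600] = 13.2190; exercise value = 14.6000 > continuation, so V_dd = 14.6000 (exercise)
Node u (S = 58): continuation = 1/1.05·[0.5294·0.0000 + 0.4706·3.6392] = 1.6310; exercise value = 0.0000 ≤ continuation, so V_u = 1.6310
Node d (S = 24): continuation = 1/1.05·[0.5294·3.6392 + 0.4706·14.6000] = 8.3783; exercise value = 5.0000 ≤ continuation, so V_d = 8.3783
Node 0 (S = 40): continuation = 1/1.05·[0.5294·1.6310 + 0.4706·8.3783] = 4.5774; exercise value = 0.0000 ≤ continuation, so V_0 = 4.5774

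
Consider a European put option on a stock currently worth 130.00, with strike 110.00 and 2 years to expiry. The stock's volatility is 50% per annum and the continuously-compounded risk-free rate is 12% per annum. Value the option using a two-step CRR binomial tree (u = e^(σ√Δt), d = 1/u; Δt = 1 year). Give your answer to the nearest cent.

CRR parameters: u = e^(σ√Δt) = e^(0.5·√1) = 1.6487, d = 1/u = 0.6065
Per-period rate: rΔt = 0.12·1 = 0.12, so R = e^0.12 = 1.1275
Risk-neutral probability p = (e^0.12 − 0.6065)/(1.6487 − 0.6065) = 0.5210/1.0422 = 0.4999
Terminal stock prices: S_uu = 353.4, S_ud = 130, S_dd = 47.82
Terminal payoffs (K − S): max(-243.4, 0) = 0, max(-20, 0) = 0, max(62.18, 0) = 62.18
Node u (S = 214.3): V_u = e^(−0.12)·[0.4999·0.0000 + 0.5001·0.0000] = 0.0000
Node d (S = 78.85): V_d = e^(−0.12)·[0.4999·0.0000 + 0.5001·62.1757] = 27.5793
Node 0 (S = 130): V_0 = e^(−0.12)·[0.4999·0.0000 + 0.5001·27.5793] = 12.2333

12.23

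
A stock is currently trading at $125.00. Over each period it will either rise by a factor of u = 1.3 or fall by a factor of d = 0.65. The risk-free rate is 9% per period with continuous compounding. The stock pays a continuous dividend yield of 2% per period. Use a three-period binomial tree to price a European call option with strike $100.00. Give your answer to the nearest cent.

Per-period risk-free factor R = e^0.09 = 1.0942; dividend-adjusted growth = e^(0.09−0.02) = 1.0725.
Risk-neutral probability p = (1.0725 − 0.65)/(1.3 − 0.65) = 0.4225/0.6500 = 0.6500
Terminal stock prices: S_uuu = 274.6, S_uud = 137.3, S_udd = 68.66, S_ddd = 34.33
Terminal payoffs (S − K): max(174.6, 0) = 174.6, max(37.31, 0) = 37.31, max(-31.34, 0) = 0, max(-65.67, 0) = 0
Node uu (S = 211.3): V_uu = e^(−0.09)·[0.6500·174.6250 + 0.3500·37.3125] = 115.6739
Node ud (S = 105.6): V_ud = e^(−0.09)·[0.6500·37.3125 + 0.3500·0.0000] = 22.1661
Node dd (S = 52.81): V_dd = e^(−0.09)·[0.6500·0.0000 + 0.3500·0.0000] = 0.0000
Node u (S = 162.5): V_u = e^(−0.09)·[0.6500·115.6739 + 0.3500·22.1661] = 75.8081
Node d (S = 81.25): V_d = e^(−0.09)·[0.6500·22.1661 + 0.3500·0.0000] = 13.1682
Node 0 (S = 125): V_0 = e^(−0.09)·[0.6500·75.8081 + 0.3500·13.1682] = 49.2471

$49.25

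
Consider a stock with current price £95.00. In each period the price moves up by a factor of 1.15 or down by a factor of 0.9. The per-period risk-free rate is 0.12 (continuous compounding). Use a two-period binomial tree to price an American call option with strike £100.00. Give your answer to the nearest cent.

£16.70

Risk-neutral probability p = (e^0.12 − 0.9)/(1.15 − 0.9) = 0.2275/0.2500 = 0.9100
Terminal stock prices: S_uu = 125.6, S_ud = 98.32, S_dd = 76.95
Terminal payoffs (S − K): max(25.64, 0) = 25.64, max(-1.675, 0) = 0, max(-23.05, 0) = 0
Node u (S = 109.2): continuation = e^(−0.12)·[0.9100·25.6375 + 0.0900·0.0000] = 20.6917; exercise value = 9.2500 ≤ continuation, so V_u = 20.6917
Node d (S = 85.5): continuation = e^(−0.12)·[0.9100·0.0000 + 0.0900·0.0000] = 0.0000; exercise value = 0.0000 ≤ continuation, so V_d = 0.0000
Node 0 (S = 95): continuation = e^(−0.12)·[0.9100·20.6917 + 0.0900·0.0000] = 16.7000; exercise value = 0.0000 ≤ continuation, so V_0 = 16.7000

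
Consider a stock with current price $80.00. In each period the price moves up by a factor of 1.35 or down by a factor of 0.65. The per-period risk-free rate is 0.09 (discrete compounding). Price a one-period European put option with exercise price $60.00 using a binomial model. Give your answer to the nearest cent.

Risk-neutral probability p = (1 + 0.09 − 0.65)/(1.35 − 0.65) = 0.4400/0.7000 = 0.6286
Terminal stock prices: S_u = 108, S_d = 52
Terminal payoffs (K − S): max(-48, 0) = 0, max(8, 0) = 8
Node 0 (S = 80): V_0 = 1/1.09·[0.6286·0.0000 + 0.3714·8.0000] = 2.7261

$2.73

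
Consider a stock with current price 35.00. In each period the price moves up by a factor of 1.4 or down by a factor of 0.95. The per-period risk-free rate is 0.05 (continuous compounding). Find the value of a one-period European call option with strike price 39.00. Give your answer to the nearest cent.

2.14

Risk-neutral probability p = (e^0.05 − 0.95)/(1.4 − 0.95) = 0.1013/0.4500 = 0.2250
Terminal stock prices: S_u = 49, S_d = 33.25
Terminal payoffs (S − K): max(10, 0) = 10, max(-5.75, 0) = 0
Node 0 (S = 35): V_0 = e^(−0.05)·[0.2250·10.0000 + 0.7750·0.0000] = 2.1407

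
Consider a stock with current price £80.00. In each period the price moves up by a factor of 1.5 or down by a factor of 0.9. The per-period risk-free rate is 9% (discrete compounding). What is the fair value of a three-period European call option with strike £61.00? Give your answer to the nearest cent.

Risk-neutral probability p = (1 + 0.09 − 0.9)/(1.5 − 0.9) = 0.1900/0.6000 = 0.3167
Terminal stock prices: S_uuu = 270, S_uud = 162, S_udd = 97.2, S_ddd = 58.32
Terminal payoffs (S − K): max(209, 0) = 209, max(101, 0) = 101, max(36.2, 0) = 36.2, max(-2.68, 0) = 0
Node uu (S = 180): V_uu = 1/1.09·[0.3167·209.0000 + 0.6833·101.0000] = 124.0367
Node ud (S = 108): V_ud = 1/1.09·[0.3167·101.0000 + 0.6833·36.2000] = 52.0367
Node dd (S = 64.8): V_dd = 1/1.09·[0.3167·36.2000 + 0.6833·0.0000] = 10.5168
Node u (S = 120): V_u = 1/1.09·[0.3167·124.0367 + 0.6833·52.0367] = 68.6575
Node d (S = 72): V_d = 1/1.09·[0.3167·52.0367 + 0.6833·10.5168] = 21.7108
Node 0 (S = 80): V_0 = 1/1.09·[0.3167·68.6575 + 0.6833·21.7108] = 33.5571

£33.56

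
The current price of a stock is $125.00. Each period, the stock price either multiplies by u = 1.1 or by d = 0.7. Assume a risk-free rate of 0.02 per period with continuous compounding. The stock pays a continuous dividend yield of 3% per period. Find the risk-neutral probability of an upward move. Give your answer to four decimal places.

Per-period risk-free factor R = e^0.02 = 1.0202; dividend-adjusted growth = e^(0.02−0.03) = 0.9900.
Risk-neutral probability p = (0.9900 − 0.7)/(1.1 − 0.7) = 0.2900/0.4000 = 0.7251

p = 0.7251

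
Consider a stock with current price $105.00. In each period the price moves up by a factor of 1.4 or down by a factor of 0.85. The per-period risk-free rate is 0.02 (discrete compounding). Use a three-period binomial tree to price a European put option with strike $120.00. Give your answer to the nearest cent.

$23.01

Risk-neutral probability p = (1 + 0.02 − 0.85)/(1.4 − 0.85) = 0.1700/0.5500 = 0.3091
Terminal stock prices: S_uuu = 288.1, S_uud = 174.9, S_udd = 106.2, S_ddd = 64.48
Terminal payoffs (K − S): max(-168.1, 0) = 0, max(-54.93, 0) = 0, max(13.79, 0) = 13.79, max(55.52, 0) = 55.52
Node uu (S = 205.8): V_uu = 1/1.02·[0.3091·0.0000 + 0.6909·0.0000] = 0.0000
Node ud (S = 125): V_ud = 1/1.02·[0.3091·0.0000 + 0.6909·13.7925] = 9.3425
Node dd (S = 75.86): V_dd = 1/1.02·[0.3091·13.7925 + 0.6909·55.5169] = 41.7846
Node u (S = 147): V_u = 1/1.02·[0.3091·0.0000 + 0.6909·9.3425] = 6.3283
Node d (S = 89.25): V_d = 1/1.02·[0.3091·9.3425 + 0.6909·41.7846] = 31.1343
Node 0 (S = 105): V_0 = 1/1.02·[0.3091·6.3283 + 0.6909·31.1343] = 23.0069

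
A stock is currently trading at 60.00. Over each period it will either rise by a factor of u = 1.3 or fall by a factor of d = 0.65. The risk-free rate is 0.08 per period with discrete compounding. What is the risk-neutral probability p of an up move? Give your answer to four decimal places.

p = 0.6615

Risk-neutral probability p = (1 + 0.08 − 0.65)/(1.3 − 0.65) = 0.4300/0.6500 = 0.6615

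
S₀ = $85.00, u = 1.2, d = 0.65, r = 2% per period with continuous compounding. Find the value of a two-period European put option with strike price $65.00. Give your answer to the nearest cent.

$2.99

Risk-neutral probability p = (e^0.02 − 0.65)/(1.2 − 0.65) = 0.3702/0.5500 = 0.6731
Terminal stock prices: S_uu = 122.4, S_ud = 66.3, S_dd = 35.91
Terminal payoffs (K − S): max(-57.4, 0) = 0, max(-1.3, 0) = 0, max(29.09, 0) = 29.09
Node u (S = 102): V_u = e^(−0.02)·[0.6731·0.0000 + 0.3269·0.0000] = 0.0000
Node d (S = 55.25): V_d = e^(−0.02)·[0.6731·0.0000 + 0.3269·29.0875] = 9.3206
Node 0 (S = 85): V_0 = e^(−0.02)·[0.6731·0.0000 + 0.3269·9.3206] = 2.9866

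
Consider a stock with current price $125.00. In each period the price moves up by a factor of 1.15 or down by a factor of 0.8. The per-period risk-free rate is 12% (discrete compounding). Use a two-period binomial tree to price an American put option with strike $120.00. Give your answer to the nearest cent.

Risk-neutral probability p = (1 + 0.12 − 0.8)/(1.15 − 0.8) = 0.3200/0.3500 = 0.9143
Terminal stock prices: S_uu = 165.3, S_ud = 115, S_dd = 80
Terminal payoffs (K − S): max(-45.31, 0) = 0, max(5, 0) = 5, max(40, 0) = 40
Node u (S = 143.8): continuation = 1/1.12·[0.9143·0.0000 + 0.0857·5.0000] = 0.3827; exercise value = 0.0000 ≤ continuation, so V_u = 0.3827
Node d (S = 100): continuation = 1/1.12·[0.9143·5.0000 + 0.0857·40.0000] = 7.1429; exercise value = 20.0000 > continuation, so V_d = 20.0000 (exercise)
Node 0 (S = 125): continuation = 1/1.12·[0.9143·0.3827 + 0.0857·20.0000] = 1.8430; exercise value = 0.0000 ≤ continuation, so V_0 = 1.8430

$1.84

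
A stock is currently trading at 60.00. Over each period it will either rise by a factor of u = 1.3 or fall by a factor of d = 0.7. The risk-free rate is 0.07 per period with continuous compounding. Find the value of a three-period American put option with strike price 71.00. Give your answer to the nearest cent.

13.61

Risk-neutral probability p = (e^0.07 − 0.7)/(1.3 − 0.7) = 0.3725/0.6000 = 0.6208
Terminal stock prices: S_uuu = 131.8, S_uud = 70.98, S_udd = 38.22, S_ddd = 20.58
Terminal payoffs (K − S): max(-60.82, 0) = 0, max(0.02, 0) = 0.02, max(32.78, 0) = 32.78, max(50.42, 0) = 50.42
Node uu (S = 101.4): continuation = e^(−0.07)·[0.6208·0.0000 + 0.3792·0.0200] = 0.0071; exercise value = 0.0000 ≤ continuation, so V_uu = 0.0071
Node ud (S = 54.6): continuation = e^(−0.07)·[0.6208·0.0200 + 0.3792·32.7800] = 11.6000; exercise value = 16.4000 > continuation, so V_ud = 16.4000 (exercise)
Node dd (S = 29.4): continuation = e^(−0.07)·[0.6208·32.7800 + 0.3792·50.4200] = 36.8000; exercise value = 41.6000 > continuation, so V_dd = 41.6000 (exercise)
Node u (S = 78): continuation = e^(−0.07)·[0.6208·0.0071 + 0.3792·16.4000] = 5.8018; exercise value = 0.0000 ≤ continuation, so V_u = 5.8018
Node d (S = 42): continuation = e^(−0.07)·[0.6208·16.4000 + 0.3792·41.6000] = 24.2000; exercise value = 29.0000 > continuation, so V_d = 29.0000 (exercise)
Node 0 (S = 60): continuation = e^(−0.07)·[0.6208·5.8018 + 0.3792·29.0000] = 13.6106; exercise value = 11.0000 ≤ continuation, so V_0 = 13.6106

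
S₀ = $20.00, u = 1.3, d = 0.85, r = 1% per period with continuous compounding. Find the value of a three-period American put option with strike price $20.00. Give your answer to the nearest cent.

Risk-neutral probability p = (e^0.01 − 0.85)/(1.3 − 0.85) = 0.1601/0.4500 = 0.3557
Terminal stock prices: S_uuu = 43.94, S_uud = 28.73, S_udd = 18.78, S_ddd = 12.28
Terminal payoffs (K − S): max(-23.94, 0) = 0, max(-8.73, 0) = 0, max(1.215, 0) = 1.215, max(7.718, 0) = 7.718
Node uu (S = 33.8): continuation = e^(−0.01)·[0.3557·0.0000 + 0.6443·0.0000] = 0.0000; exercise value = 0.0000 ≤ continuation, so V_uu = 0.0000
Node ud (S = 22.1): continuation = e^(−0.01)·[0.3557·0.0000 + 0.6443·1.2150] = 0.7751; exercise value = 0.0000 ≤ continuation, so V_ud = 0.7751
Node dd (S = 14.45): continuation = e^(−0.01)·[0.3557·1.2150 + 0.6443·7.7175] = 5.3510; exercise value = 5.5500 > continuation, so V_dd = 5.5500 (exercise)
Node u (S = 26): continuation = e^(−0.01)·[0.3557·0.0000 + 0.6443·0.7751] = 0.4944; exercise value = 0.0000 ≤ continuation, so V_u = 0.4944
Node d (S = 17): continuation = e^(−0.01)·[0.3557·0.7751 + 0.6443·5.5500] = 3.8134; exercise value = 3.0000 ≤ continuation, so V_d = 3.8134
Node 0 (S = 20): continuation = e^(−0.01)·[0.3557·0.4944 + 0.6443·3.8134] = 2.6068; exercise value = 0.0000 ≤ continuation, so V_0 = 2.6068

$2.61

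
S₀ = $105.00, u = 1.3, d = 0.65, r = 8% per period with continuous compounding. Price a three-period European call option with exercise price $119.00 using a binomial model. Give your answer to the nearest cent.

$26.02

Risk-neutral probability p = (e^0.08 − 0.65)/(1.3 − 0.65) = 0.4333/0.6500 = 0.6666
Terminal stock prices: S_uuu = 230.7, S_uud = 115.3, S_udd = 57.67, S_ddd = 28.84
Terminal payoffs (S − K): max(111.7, 0) = 111.7, max(-3.657, 0) = 0, max(-61.33, 0) = 0, max(-90.16, 0) = 0
Node uu (S = 177.5): V_uu = e^(−0.08)·[0.6666·111.6850 + 0.3334·0.0000] = 68.7248
Node ud (S = 88.73): V_ud = e^(−0.08)·[0.6666·0.0000 + 0.3334·0.0000] = 0.0000
Node dd (S = 44.36): V_dd = e^(−0.08)·[0.6666·0.0000 + 0.3334·0.0000] = 0.0000
Node u (S = 136.5): V_u = e^(−0.08)·[0.6666·68.7248 + 0.3334·0.0000] = 42.2895
Node d (S = 68.25): V_d = e^(−0.08)·[0.6666·0.0000 + 0.3334·0.0000] = 0.0000
Node 0 (S = 105): V_0 = e^(−0.08)·[0.6666·42.2895 + 0.3334·0.0000] = 26.0226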